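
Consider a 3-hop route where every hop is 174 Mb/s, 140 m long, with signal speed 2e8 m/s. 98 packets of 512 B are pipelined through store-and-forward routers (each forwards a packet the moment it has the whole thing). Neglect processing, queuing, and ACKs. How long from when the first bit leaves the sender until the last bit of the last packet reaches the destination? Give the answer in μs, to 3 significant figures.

Per-hop transmission t_tx = L/R = 4096/174000000 = 23.5402 μs.
Per-hop propagation t_prop = 140/200000000 = 0.7 μs.
Pipeline fill: first packet needs 3·t_tx to clear all hops; remaining 97 packets each add one t_tx.
Total = (3+98-1)·t_tx + 3·t_prop = 100·23.5402 + 3·0.7 = 2360 μs.

2360 μs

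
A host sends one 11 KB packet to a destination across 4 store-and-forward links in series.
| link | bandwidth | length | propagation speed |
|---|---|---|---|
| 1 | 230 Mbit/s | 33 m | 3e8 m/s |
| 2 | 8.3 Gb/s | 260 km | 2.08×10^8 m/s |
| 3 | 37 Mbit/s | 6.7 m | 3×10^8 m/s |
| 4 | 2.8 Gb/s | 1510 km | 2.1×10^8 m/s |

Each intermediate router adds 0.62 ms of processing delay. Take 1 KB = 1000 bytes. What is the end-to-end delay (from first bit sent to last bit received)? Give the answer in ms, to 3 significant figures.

L = 88000 bits.
Transmission delays (L/R per hop): 0.382609, 0.0106024, 2.37838, 0.0314286 ms; sum = 2.80302 ms.
Propagation delays (d/s per hop): 0.00011, 1.25, 2.23333e-05, 7.19048 ms; sum = 8.44061 ms.
Processing at 3 router(s): 3 × 0.62 ms = 1.86 ms.
End-to-end = 13.1 ms.

13.1 ms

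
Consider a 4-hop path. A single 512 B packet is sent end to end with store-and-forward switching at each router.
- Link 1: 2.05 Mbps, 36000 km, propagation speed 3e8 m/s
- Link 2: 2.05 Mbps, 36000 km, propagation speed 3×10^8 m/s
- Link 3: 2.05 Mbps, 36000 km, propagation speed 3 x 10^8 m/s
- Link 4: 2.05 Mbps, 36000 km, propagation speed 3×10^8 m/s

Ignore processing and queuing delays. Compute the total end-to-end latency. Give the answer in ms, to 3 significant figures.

488 ms

L = 512 × 8 = 4096 bits.
Transmission delay per hop = L/R = 4096/2.05e+06 = 1.99805 ms; 4 hops → 7.9922 ms.
Propagation delays (d/s per hop): 120, 120, 120, 120 ms; sum = 480 ms.
End-to-end = 488 ms.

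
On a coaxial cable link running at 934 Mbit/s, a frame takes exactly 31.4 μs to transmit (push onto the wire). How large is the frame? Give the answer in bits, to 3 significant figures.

29300 bits

L = R × t_tx = 934000000 b/s × 3.14e-05 s = 29327.6 bits.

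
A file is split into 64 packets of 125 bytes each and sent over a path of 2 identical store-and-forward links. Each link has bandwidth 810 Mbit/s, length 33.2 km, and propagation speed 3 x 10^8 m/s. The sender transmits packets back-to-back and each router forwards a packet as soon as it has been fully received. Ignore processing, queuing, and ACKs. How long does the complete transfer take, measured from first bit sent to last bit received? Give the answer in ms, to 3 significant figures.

Per-hop transmission t_tx = L/R = 1000/810000000 = 0.00123457 ms.
Per-hop propagation t_prop = 33200/300000000 = 0.110667 ms.
Pipeline fill: first packet needs 2·t_tx to clear all hops; remaining 63 packets each add one t_tx.
Total = (2+64-1)·t_tx + 2·t_prop = 65·0.00123457 + 2·0.110667 = 0.302 ms.

0.302 ms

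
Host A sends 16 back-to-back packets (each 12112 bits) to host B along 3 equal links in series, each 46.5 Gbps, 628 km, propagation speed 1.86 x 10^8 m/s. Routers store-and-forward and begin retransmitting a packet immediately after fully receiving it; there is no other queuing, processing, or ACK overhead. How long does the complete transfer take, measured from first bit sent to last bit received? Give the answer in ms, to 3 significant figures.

10.1 ms

Per-hop transmission t_tx = L/R = 12112/46500000000 = 0.000260473 ms.
Per-hop propagation t_prop = 628000/186000000 = 3.37634 ms.
Pipeline fill: first packet needs 3·t_tx to clear all hops; remaining 15 packets each add one t_tx.
Total = (3+16-1)·t_tx + 3·t_prop = 18·0.000260473 + 3·3.37634 = 10.1 ms.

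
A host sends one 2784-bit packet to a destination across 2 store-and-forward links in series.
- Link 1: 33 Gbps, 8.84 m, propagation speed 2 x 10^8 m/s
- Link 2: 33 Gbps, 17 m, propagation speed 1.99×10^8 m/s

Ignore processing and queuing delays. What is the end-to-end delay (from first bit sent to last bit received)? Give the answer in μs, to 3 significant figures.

0.298 μs

Transmission delay per hop = L/R = 2784/33000000000 = 0.0843636 μs; 2 hops → 0.168727 μs.
Propagation delays (d/s per hop): 0.0442, 0.0854271 μs; sum = 0.129627 μs.
End-to-end = 0.298 μs.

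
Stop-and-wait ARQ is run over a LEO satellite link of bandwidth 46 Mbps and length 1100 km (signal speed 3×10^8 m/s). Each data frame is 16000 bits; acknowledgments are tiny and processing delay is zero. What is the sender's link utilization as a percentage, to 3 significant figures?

4.53 %

t_tx = L/R = 16000/46000000 = 0.000347826 s.
t_prop = 1100000/300000000 = 0.00366667 s; RTT = 0.00733333 s.
Cycle = t_tx + RTT = 0.00768116 s.
Utilization = t_tx / cycle = 0.000347826/0.00768116 = 4.53 %.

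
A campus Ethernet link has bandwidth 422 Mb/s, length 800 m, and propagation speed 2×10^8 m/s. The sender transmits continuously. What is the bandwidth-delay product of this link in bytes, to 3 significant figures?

Propagation delay = 800 / 200000000 = 4e-06 s.
BDP = R × t_prop = 422000000 × 4e-06 = 1688 bits.
In bytes: 1688/8 = 211 bytes.

211 bytes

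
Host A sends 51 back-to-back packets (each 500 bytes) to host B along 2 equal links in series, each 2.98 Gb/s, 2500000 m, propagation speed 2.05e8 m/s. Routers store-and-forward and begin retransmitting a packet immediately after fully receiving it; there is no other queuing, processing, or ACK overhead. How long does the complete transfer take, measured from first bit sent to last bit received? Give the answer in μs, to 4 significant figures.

24460 μs

Per-hop transmission t_tx = L/R = 4000/2980000000 = 1.34228 μs.
Per-hop propagation t_prop = 2500000/2.05e+08 = 12195.1 μs.
Pipeline fill: first packet needs 2·t_tx to clear all hops; remaining 50 packets each add one t_tx.
Total = (2+51-1)·t_tx + 2·t_prop = 52·1.34228 + 2·12195.1 = 24460 μs.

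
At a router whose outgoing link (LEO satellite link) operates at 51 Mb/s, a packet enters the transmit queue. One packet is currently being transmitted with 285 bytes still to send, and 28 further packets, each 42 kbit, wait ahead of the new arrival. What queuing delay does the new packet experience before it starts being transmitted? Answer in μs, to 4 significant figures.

23100 μs

Each queued packet: L/R = 42000/51000000 = 823.529 μs.
28 queued → 23058.8 μs.
Plus remaining 2280 bits of current packet: 44.7059 μs.
Queuing delay = 23100 μs.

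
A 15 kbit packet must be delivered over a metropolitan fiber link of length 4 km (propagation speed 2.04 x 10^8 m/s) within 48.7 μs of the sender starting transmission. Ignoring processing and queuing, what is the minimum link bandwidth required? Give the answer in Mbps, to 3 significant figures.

Propagation delay = 4000 / 204000000 = 19.6078 μs.
Transmission budget = 48.7 − 19.6078 = 29.0922 μs.
R ≥ L / t_tx = 15000 bits / 2.90922e-05 s = 516 Mbps.

516 Mbps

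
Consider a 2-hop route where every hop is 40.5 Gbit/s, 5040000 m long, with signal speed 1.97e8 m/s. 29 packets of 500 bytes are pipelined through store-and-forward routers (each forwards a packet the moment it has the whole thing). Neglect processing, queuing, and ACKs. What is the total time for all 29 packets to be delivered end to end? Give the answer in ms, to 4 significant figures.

Per-hop transmission t_tx = L/R = 4000/40500000000 = 9.87654e-05 ms.
Per-hop propagation t_prop = 5040000/197000000 = 25.5838 ms.
Pipeline fill: first packet needs 2·t_tx to clear all hops; remaining 28 packets each add one t_tx.
Total = (2+29-1)·t_tx + 2·t_prop = 30·9.87654e-05 + 2·25.5838 = 51.17 ms.

51.17 ms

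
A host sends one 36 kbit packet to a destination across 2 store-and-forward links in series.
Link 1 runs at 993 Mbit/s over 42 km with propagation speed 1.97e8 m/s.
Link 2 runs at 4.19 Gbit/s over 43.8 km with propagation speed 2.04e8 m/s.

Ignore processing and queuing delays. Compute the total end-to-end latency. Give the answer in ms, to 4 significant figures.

L = 36000 bits.
Transmission delays (L/R per hop): 0.0362538, 0.00859189 ms; sum = 0.0448457 ms.
Propagation delays (d/s per hop): 0.213198, 0.214706 ms; sum = 0.427904 ms.
End-to-end = 0.4727 ms.

0.4727 ms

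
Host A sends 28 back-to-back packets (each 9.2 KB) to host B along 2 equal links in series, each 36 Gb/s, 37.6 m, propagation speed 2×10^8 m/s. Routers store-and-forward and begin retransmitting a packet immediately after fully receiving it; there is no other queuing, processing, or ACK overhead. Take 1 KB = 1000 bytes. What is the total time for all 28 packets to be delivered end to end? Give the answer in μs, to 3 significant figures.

59.7 μs

Per-hop transmission t_tx = L/R = 73600/36000000000 = 2.04444 μs.
Per-hop propagation t_prop = 37.6/200000000 = 0.188 μs.
Pipeline fill: first packet needs 2·t_tx to clear all hops; remaining 27 packets each add one t_tx.
Total = (2+28-1)·t_tx + 2·t_prop = 29·2.04444 + 2·0.188 = 59.7 μs.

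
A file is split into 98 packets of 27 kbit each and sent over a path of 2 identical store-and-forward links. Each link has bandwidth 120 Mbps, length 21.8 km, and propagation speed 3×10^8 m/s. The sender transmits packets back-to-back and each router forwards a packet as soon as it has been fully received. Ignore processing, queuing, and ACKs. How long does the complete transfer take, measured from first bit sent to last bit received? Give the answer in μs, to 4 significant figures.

Per-hop transmission t_tx = L/R = 27000/120000000 = 225 μs.
Per-hop propagation t_prop = 21800/300000000 = 72.6667 μs.
Pipeline fill: first packet needs 2·t_tx to clear all hops; remaining 97 packets each add one t_tx.
Total = (2+98-1)·t_tx + 2·t_prop = 99·225 + 2·72.6667 = 22420 μs.

22420 μs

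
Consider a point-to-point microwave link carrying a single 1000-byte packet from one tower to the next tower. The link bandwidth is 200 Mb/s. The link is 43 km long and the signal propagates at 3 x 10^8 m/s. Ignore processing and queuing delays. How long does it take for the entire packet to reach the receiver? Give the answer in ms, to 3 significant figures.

L = 1000 × 8 = 8000 bits.
Transmission delay = L/R = 8000 / 200000000 = 0.04 ms.
Propagation delay = d/s = 43000 m / 300000000 m/s = 0.143333 ms.
Total = 0.183 ms.

0.183 ms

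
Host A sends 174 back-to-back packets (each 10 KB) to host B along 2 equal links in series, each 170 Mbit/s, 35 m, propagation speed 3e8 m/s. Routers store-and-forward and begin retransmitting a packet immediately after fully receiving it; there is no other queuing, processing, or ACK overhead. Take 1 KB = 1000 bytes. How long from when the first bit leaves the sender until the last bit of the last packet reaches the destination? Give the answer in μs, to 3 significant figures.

82400 μs

Per-hop transmission t_tx = L/R = 80000/170000000 = 470.588 μs.
Per-hop propagation t_prop = 35/300000000 = 0.116667 μs.
Pipeline fill: first packet needs 2·t_tx to clear all hops; remaining 173 packets each add one t_tx.
Total = (2+174-1)·t_tx + 2·t_prop = 175·470.588 + 2·0.116667 = 82400 μs.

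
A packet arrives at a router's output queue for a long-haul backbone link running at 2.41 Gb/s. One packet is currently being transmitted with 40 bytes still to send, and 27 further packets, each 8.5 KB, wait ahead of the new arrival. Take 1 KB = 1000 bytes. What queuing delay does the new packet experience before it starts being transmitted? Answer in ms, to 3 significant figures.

Each queued packet: L/R = 68000/2410000000 = 0.0282158 ms.
27 queued → 0.761826 ms.
Plus remaining 320 bits of current packet: 0.00013278 ms.
Queuing delay = 0.762 ms.

0.762 ms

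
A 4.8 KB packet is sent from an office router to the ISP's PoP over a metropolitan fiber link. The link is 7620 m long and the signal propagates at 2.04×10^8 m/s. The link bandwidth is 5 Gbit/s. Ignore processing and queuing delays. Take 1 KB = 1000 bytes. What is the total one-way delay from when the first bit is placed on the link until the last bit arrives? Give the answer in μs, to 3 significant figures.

L = 38400 bits.
Transmission delay = L/R = 38400 / 5000000000 = 7.68 μs.
Propagation delay = d/s = 7620 m / 204000000 m/s = 37.3529 μs.
Total = 45.0 μs.

45.0 μs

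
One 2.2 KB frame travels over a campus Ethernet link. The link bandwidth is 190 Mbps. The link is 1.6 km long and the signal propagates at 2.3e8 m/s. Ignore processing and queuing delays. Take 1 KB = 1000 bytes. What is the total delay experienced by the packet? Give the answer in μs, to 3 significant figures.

L = 17600 bits.
Transmission delay = L/R = 17600 / 190000000 = 92.6316 μs.
Propagation delay = d/s = 1600 m / 2.3e+08 m/s = 6.95652 μs.
Total = 99.6 μs.

99.6 μs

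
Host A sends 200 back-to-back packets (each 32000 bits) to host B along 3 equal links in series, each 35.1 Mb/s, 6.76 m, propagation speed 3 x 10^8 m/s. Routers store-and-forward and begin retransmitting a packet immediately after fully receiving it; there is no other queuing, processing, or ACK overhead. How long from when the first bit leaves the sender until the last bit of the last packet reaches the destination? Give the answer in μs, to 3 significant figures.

184000 μs

Per-hop transmission t_tx = L/R = 32000/35100000 = 911.681 μs.
Per-hop propagation t_prop = 6.76/300000000 = 0.0225333 μs.
Pipeline fill: first packet needs 3·t_tx to clear all hops; remaining 199 packets each add one t_tx.
Total = (3+200-1)·t_tx + 3·t_prop = 202·911.681 + 3·0.0225333 = 184000 μs.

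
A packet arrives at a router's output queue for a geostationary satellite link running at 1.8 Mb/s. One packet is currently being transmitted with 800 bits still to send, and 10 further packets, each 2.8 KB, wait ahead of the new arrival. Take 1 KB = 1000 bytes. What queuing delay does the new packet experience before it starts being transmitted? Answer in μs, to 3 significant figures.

Each queued packet: L/R = 22400/1800000 = 12444.4 μs.
10 queued → 124444 μs.
Plus remaining 800 bits of current packet: 444.444 μs.
Queuing delay = 125000 μs.

125000 μs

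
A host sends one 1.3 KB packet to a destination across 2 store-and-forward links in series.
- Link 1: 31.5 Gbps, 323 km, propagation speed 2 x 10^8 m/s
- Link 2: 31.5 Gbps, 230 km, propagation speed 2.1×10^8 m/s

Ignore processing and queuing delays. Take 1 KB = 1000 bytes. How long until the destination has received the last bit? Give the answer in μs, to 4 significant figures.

L = 10400 bits.
Transmission delay per hop = L/R = 10400/31500000000 = 0.330159 μs; 2 hops → 0.660317 μs.
Propagation delays (d/s per hop): 1615, 1095.24 μs; sum = 2710.24 μs.
End-to-end = 2711 μs.

2711 μs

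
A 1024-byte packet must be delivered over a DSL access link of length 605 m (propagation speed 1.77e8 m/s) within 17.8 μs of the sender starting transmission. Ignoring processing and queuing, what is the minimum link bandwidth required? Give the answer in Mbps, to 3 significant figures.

L = 8192 bits.
Propagation delay = 605 / 177000000 = 3.41808 μs.
Transmission budget = 17.8 − 3.41808 = 14.3819 μs.
R ≥ L / t_tx = 8192 bits / 1.43819e-05 s = 570 Mbps.

570 Mbps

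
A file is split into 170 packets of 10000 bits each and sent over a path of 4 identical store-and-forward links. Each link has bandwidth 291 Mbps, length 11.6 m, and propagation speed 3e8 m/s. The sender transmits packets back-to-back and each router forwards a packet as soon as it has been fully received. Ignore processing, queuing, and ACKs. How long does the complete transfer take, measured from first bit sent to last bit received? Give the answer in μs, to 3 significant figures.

Per-hop transmission t_tx = L/R = 10000/291000000 = 34.3643 μs.
Per-hop propagation t_prop = 11.6/300000000 = 0.0386667 μs.
Pipeline fill: first packet needs 4·t_tx to clear all hops; remaining 169 packets each add one t_tx.
Total = (4+170-1)·t_tx + 4·t_prop = 173·34.3643 + 4·0.0386667 = 5950 μs.

5950 μs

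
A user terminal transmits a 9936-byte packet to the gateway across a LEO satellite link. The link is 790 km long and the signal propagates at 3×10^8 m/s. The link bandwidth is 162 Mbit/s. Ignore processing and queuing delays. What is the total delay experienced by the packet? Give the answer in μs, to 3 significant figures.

3120 μs

L = 9936 × 8 = 79488 bits.
Transmission delay = L/R = 79488 / 162000000 = 490.667 μs.
Propagation delay = d/s = 790000 m / 300000000 m/s = 2633.33 μs.
Total = 3120 μs.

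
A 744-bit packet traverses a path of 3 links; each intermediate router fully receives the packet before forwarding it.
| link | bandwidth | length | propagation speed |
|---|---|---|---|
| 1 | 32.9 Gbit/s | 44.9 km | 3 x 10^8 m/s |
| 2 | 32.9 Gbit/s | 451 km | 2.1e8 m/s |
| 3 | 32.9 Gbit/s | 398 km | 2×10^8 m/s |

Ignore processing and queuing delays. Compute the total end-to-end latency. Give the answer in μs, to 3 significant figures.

Transmission delay per hop = L/R = 744/32900000000 = 0.022614 μs; 3 hops → 0.0678419 μs.
Propagation delays (d/s per hop): 149.667, 2147.62, 1990 μs; sum = 4287.29 μs.
End-to-end = 4290 μs.

4290 μs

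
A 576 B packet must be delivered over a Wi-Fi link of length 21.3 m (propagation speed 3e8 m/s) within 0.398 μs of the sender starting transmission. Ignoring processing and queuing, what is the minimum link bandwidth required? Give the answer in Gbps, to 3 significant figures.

L = 4608 bits.
Propagation delay = 21.3 / 300000000 = 0.071 μs.
Transmission budget = 0.398 − 0.071 = 0.327 μs.
R ≥ L / t_tx = 4608 bits / 3.27e-07 s = 14.1 Gbps.

14.1 Gbps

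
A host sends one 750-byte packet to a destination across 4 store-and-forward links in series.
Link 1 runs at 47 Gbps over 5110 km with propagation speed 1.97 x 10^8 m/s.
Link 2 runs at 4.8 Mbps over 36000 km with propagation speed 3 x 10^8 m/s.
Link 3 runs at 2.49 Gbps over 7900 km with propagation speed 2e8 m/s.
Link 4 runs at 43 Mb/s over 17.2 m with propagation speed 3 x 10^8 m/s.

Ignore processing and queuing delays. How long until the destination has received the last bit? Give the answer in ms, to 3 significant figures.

L = 750 × 8 = 6000 bits.
Transmission delays (L/R per hop): 0.00012766, 1.25, 0.00240964, 0.139535 ms; sum = 1.39207 ms.
Propagation delays (d/s per hop): 25.9391, 120, 39.5, 5.73333e-05 ms; sum = 185.439 ms.
End-to-end = 187 ms.

187 ms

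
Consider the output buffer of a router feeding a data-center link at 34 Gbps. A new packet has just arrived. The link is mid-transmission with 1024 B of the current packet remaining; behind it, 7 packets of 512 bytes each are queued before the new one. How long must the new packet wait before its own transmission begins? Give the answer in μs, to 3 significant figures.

Each queued packet: L/R = 4096/34000000000 = 0.120471 μs.
7 queued → 0.843294 μs.
Plus remaining 8192 bits of current packet: 0.240941 μs.
Queuing delay = 1.08 μs.

1.08 μs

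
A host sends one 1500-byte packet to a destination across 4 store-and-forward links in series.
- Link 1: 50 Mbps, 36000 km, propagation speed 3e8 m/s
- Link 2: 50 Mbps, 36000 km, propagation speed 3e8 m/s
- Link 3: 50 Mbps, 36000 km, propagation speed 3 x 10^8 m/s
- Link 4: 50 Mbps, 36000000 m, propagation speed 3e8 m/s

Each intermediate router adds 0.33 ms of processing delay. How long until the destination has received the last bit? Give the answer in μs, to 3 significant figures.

482000 μs

L = 1500 × 8 = 12000 bits.
Transmission delay per hop = L/R = 12000/50000000 = 240 μs; 4 hops → 960 μs.
Propagation delays (d/s per hop): 120000, 120000, 120000, 120000 μs; sum = 480000 μs.
Processing at 3 router(s): 3 × 0.33 ms = 990 μs.
End-to-end = 482000 μs.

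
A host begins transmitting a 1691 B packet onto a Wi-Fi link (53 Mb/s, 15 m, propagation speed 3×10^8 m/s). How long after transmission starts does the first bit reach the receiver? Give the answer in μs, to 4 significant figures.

First bit experiences only propagation delay: d/s = 15/300000000 = 0.05000 μs.

0.05000 μs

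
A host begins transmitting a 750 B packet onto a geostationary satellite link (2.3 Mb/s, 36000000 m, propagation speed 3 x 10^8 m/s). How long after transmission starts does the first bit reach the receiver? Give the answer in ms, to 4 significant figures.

120.0 ms

First bit experiences only propagation delay: d/s = 36000000/300000000 = 120.0 ms.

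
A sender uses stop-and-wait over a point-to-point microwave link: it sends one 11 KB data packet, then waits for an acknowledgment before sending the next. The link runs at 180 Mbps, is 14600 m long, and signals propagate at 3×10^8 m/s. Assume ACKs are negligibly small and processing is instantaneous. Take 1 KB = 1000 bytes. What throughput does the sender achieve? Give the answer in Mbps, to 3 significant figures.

150 Mbps

t_tx = L/R = 88000/180000000 = 0.000488889 s.
t_prop = 14600/300000000 = 4.86667e-05 s; RTT = 9.73333e-05 s.
Cycle = t_tx + RTT = 0.000586222 s.
Throughput = L / cycle = 88000 / 0.000586222 = 150 Mbps.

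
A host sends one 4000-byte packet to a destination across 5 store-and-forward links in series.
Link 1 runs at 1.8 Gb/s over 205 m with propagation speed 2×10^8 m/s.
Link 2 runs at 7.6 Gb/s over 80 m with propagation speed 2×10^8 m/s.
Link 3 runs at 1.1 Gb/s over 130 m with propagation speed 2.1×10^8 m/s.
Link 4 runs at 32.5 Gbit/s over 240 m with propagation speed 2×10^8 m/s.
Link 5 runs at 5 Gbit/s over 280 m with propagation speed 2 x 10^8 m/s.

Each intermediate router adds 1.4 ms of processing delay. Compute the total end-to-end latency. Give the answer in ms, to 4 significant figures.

L = 4000 × 8 = 32000 bits.
Transmission delays (L/R per hop): 0.0177778, 0.00421053, 0.0290909, 0.000984615, 0.0064 ms; sum = 0.0584638 ms.
Propagation delays (d/s per hop): 0.001025, 0.0004, 0.000619048, 0.0012, 0.0014 ms; sum = 0.00464405 ms.
Processing at 4 router(s): 4 × 1.4 ms = 5.6 ms.
End-to-end = 5.663 ms.

5.663 ms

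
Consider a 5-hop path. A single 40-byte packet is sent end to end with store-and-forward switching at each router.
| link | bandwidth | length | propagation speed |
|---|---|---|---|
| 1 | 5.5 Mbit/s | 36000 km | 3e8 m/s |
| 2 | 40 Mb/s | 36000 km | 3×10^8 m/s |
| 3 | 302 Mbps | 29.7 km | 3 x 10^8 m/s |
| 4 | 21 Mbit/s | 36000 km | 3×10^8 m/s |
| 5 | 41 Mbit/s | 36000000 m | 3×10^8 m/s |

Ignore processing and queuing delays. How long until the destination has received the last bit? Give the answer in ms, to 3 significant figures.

L = 40 × 8 = 320 bits.
Transmission delays (L/R per hop): 0.0581818, 0.008, 0.0010596, 0.0152381, 0.00780488 ms; sum = 0.0902844 ms.
Propagation delays (d/s per hop): 120, 120, 0.099, 120, 120 ms; sum = 480.099 ms.
End-to-end = 480 ms.

480 ms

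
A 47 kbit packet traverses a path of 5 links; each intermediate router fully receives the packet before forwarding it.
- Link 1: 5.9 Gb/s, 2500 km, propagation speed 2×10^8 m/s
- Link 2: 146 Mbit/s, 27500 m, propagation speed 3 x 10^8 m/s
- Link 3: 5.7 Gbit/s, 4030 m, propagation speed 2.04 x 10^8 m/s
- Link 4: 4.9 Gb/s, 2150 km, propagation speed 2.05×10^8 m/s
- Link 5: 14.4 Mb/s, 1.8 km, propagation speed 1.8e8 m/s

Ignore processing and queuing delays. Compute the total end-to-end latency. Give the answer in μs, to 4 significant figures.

L = 47000 bits.
Transmission delays (L/R per hop): 7.9661, 321.918, 8.24561, 9.59184, 3263.89 μs; sum = 3611.61 μs.
Propagation delays (d/s per hop): 12500, 91.6667, 19.7549, 10487.8, 10 μs; sum = 23109.2 μs.
End-to-end = 26720 μs.

26720 μs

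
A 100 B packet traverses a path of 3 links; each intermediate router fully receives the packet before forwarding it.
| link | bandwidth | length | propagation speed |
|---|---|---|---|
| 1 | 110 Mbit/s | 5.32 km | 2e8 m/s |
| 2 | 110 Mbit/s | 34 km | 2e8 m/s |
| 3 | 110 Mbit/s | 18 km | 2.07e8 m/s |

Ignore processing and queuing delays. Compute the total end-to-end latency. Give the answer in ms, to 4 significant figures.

L = 100 × 8 = 800 bits.
Transmission delay per hop = L/R = 800/110000000 = 0.00727273 ms; 3 hops → 0.0218182 ms.
Propagation delays (d/s per hop): 0.0266, 0.17, 0.0869565 ms; sum = 0.283557 ms.
End-to-end = 0.3054 ms.

0.3054 ms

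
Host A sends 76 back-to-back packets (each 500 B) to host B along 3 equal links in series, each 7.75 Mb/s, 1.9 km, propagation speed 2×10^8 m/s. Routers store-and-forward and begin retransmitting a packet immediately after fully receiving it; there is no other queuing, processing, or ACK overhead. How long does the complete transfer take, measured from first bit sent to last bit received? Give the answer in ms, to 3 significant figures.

Per-hop transmission t_tx = L/R = 4000/7750000 = 0.516129 ms.
Per-hop propagation t_prop = 1900/200000000 = 0.0095 ms.
Pipeline fill: first packet needs 3·t_tx to clear all hops; remaining 75 packets each add one t_tx.
Total = (3+76-1)·t_tx + 3·t_prop = 78·0.516129 + 3·0.0095 = 40.3 ms.

40.3 ms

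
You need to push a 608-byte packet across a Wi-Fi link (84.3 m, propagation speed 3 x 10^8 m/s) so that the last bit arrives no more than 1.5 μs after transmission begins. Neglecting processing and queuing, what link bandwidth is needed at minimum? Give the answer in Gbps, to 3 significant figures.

3.99 Gbps

L = 4864 bits.
Propagation delay = 84.3 / 300000000 = 0.281 μs.
Transmission budget = 1.5 − 0.281 = 1.219 μs.
R ≥ L / t_tx = 4864 bits / 1.219e-06 s = 3.99 Gbps.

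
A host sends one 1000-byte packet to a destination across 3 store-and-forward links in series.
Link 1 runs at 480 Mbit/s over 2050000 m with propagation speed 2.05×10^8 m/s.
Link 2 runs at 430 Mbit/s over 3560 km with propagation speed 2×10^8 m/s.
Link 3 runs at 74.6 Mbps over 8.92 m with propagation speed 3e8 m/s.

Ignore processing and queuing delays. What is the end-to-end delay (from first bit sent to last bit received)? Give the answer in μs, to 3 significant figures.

L = 1000 × 8 = 8000 bits.
Transmission delays (L/R per hop): 16.6667, 18.6047, 107.239 μs; sum = 142.51 μs.
Propagation delays (d/s per hop): 10000, 17800, 0.0297333 μs; sum = 27800 μs.
End-to-end = 27900 μs.

27900 μs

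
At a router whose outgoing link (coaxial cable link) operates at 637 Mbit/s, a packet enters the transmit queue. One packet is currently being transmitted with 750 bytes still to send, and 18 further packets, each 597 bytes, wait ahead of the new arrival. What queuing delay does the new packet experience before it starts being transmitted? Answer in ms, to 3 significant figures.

Each queued packet: L/R = 4776/637000000 = 0.00749765 ms.
18 queued → 0.134958 ms.
Plus remaining 6000 bits of current packet: 0.00941915 ms.
Queuing delay = 0.144 ms.

0.144 ms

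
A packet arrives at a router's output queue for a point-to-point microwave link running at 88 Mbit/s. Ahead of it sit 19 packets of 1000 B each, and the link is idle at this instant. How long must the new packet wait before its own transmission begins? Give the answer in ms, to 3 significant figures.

1.73 ms

Each queued packet: L/R = 8000/88000000 = 0.0909091 ms.
19 queued → 1.72727 ms.
Queuing delay = 1.73 ms.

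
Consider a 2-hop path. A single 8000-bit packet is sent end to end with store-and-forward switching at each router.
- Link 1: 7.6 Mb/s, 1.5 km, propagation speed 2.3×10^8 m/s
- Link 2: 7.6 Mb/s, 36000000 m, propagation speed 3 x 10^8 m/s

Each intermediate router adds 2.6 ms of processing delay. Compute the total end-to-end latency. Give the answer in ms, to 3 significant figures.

125 ms

Transmission delay per hop = L/R = 8000/7600000 = 1.05263 ms; 2 hops → 2.10526 ms.
Propagation delays (d/s per hop): 0.00652174, 120 ms; sum = 120.007 ms.
Processing at 1 router(s): 1 × 2.6 ms = 2.6 ms.
End-to-end = 125 ms.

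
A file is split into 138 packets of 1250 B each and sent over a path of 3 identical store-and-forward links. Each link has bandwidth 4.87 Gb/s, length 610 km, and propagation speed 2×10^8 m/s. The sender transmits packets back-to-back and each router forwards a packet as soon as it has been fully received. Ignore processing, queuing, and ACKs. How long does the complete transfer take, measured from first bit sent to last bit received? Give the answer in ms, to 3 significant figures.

9.44 ms

Per-hop transmission t_tx = L/R = 10000/4870000000 = 0.00205339 ms.
Per-hop propagation t_prop = 610000/200000000 = 3.05 ms.
Pipeline fill: first packet needs 3·t_tx to clear all hops; remaining 137 packets each add one t_tx.
Total = (3+138-1)·t_tx + 3·t_prop = 140·0.00205339 + 3·3.05 = 9.44 ms.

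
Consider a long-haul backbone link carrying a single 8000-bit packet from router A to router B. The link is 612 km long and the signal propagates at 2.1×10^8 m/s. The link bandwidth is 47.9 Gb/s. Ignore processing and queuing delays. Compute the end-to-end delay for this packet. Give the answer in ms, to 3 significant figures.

2.91 ms

Transmission delay = L/R = 8000 / 47900000000 = 0.000167015 ms.
Propagation delay = d/s = 612000 m / 210000000 m/s = 2.91429 ms.
Total = 2.91 ms.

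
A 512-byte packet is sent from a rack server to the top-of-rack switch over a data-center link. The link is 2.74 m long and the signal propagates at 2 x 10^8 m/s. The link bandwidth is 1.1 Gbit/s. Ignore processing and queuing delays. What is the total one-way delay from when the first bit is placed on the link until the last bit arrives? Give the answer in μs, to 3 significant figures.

3.74 μs

L = 512 × 8 = 4096 bits.
Transmission delay = L/R = 4096 / 1100000000 = 3.72364 μs.
Propagation delay = d/s = 2.74 m / 200000000 m/s = 0.0137 μs.
Total = 3.74 μs.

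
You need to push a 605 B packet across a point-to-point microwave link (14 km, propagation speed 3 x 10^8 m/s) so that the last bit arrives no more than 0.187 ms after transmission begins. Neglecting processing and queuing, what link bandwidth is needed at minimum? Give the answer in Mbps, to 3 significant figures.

34.5 Mbps

L = 4840 bits.
Propagation delay = 14000 / 300000000 = 0.0466667 ms.
Transmission budget = 0.187 − 0.0466667 = 0.140333 ms.
R ≥ L / t_tx = 4840 bits / 0.000140333 s = 34.5 Mbps.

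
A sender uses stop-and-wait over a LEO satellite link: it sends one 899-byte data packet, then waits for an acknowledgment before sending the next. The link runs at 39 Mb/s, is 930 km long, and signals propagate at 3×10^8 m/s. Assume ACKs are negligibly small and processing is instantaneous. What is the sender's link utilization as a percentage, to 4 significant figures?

t_tx = L/R = 7192/39000000 = 0.00018441 s.
t_prop = 930000/300000000 = 0.0031 s; RTT = 0.0062 s.
Cycle = t_tx + RTT = 0.00638441 s.
Utilization = t_tx / cycle = 0.00018441/0.00638441 = 2.888 %.

2.888 %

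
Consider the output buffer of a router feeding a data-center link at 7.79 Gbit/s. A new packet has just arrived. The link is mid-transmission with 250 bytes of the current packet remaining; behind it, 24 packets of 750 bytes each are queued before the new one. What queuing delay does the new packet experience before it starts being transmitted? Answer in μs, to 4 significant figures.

Each queued packet: L/R = 6000/7790000000 = 0.770218 μs.
24 queued → 18.4852 μs.
Plus remaining 2000 bits of current packet: 0.256739 μs.
Queuing delay = 18.74 μs.

18.74 μs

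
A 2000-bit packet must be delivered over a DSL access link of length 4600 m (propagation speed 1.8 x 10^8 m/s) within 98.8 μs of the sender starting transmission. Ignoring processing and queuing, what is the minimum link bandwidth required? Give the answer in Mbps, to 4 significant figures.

27.31 Mbps

Propagation delay = 4600 / 180000000 = 25.5556 μs.
Transmission budget = 98.8 − 25.5556 = 73.2444 μs.
R ≥ L / t_tx = 2000 bits / 7.32444e-05 s = 27.31 Mbps.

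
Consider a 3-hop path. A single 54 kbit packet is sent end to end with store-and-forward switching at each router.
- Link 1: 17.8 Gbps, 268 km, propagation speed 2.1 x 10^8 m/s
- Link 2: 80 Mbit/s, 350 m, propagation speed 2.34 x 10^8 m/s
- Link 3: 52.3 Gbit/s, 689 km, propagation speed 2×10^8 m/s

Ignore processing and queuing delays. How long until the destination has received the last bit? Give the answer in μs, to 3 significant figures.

5400 μs

L = 54000 bits.
Transmission delays (L/R per hop): 3.03371, 675, 1.0325 μs; sum = 679.066 μs.
Propagation delays (d/s per hop): 1276.19, 1.49573, 3445 μs; sum = 4722.69 μs.
End-to-end = 5400 μs.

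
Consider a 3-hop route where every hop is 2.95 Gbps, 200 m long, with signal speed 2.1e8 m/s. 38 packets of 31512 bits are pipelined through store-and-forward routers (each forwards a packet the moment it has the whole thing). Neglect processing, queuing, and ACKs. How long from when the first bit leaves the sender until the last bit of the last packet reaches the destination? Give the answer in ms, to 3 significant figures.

Per-hop transmission t_tx = L/R = 31512/2950000000 = 0.010682 ms.
Per-hop propagation t_prop = 200/210000000 = 0.000952381 ms.
Pipeline fill: first packet needs 3·t_tx to clear all hops; remaining 37 packets each add one t_tx.
Total = (3+38-1)·t_tx + 3·t_prop = 40·0.010682 + 3·0.000952381 = 0.430 ms.

0.430 ms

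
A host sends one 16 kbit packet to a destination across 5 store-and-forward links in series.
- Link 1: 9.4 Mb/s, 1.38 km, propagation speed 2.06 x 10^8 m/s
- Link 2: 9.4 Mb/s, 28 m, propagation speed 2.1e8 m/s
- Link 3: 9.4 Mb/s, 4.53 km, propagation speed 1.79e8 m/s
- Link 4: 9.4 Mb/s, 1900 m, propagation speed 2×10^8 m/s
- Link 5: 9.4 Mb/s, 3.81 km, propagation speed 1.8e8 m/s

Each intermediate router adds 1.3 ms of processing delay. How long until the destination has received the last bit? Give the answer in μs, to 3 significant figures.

13800 μs

L = 16000 bits.
Transmission delay per hop = L/R = 16000/9400000 = 1702.13 μs; 5 hops → 8510.64 μs.
Propagation delays (d/s per hop): 6.69903, 0.133333, 25.3073, 9.5, 21.1667 μs; sum = 62.8063 μs.
Processing at 4 router(s): 4 × 1.3 ms = 5200 μs.
End-to-end = 13800 μs.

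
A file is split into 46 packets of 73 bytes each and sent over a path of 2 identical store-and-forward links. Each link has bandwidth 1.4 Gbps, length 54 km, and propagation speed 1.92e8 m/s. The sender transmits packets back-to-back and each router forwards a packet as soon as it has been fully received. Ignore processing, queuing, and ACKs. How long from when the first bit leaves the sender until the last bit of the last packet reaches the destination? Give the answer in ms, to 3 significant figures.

0.582 ms

Per-hop transmission t_tx = L/R = 584/1400000000 = 0.000417143 ms.
Per-hop propagation t_prop = 54000/192000000 = 0.28125 ms.
Pipeline fill: first packet needs 2·t_tx to clear all hops; remaining 45 packets each add one t_tx.
Total = (2+46-1)·t_tx + 2·t_prop = 47·0.000417143 + 2·0.28125 = 0.582 ms.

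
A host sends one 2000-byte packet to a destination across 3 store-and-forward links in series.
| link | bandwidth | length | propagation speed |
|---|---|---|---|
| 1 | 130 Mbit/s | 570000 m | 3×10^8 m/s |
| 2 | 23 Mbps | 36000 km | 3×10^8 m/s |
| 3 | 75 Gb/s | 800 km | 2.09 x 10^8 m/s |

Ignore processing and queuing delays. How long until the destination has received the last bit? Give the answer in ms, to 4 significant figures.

126.5 ms

L = 2000 × 8 = 16000 bits.
Transmission delays (L/R per hop): 0.123077, 0.695652, 0.000213333 ms; sum = 0.818942 ms.
Propagation delays (d/s per hop): 1.9, 120, 3.82775 ms; sum = 125.728 ms.
End-to-end = 126.5 ms.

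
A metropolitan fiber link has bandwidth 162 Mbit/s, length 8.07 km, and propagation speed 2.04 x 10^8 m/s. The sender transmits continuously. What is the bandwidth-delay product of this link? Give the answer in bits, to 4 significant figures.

Propagation delay = 8070 / 204000000 = 3.95588e-05 s.
BDP = R × t_prop = 162000000 × 3.95588e-05 = 6408.53 bits.

6409 bits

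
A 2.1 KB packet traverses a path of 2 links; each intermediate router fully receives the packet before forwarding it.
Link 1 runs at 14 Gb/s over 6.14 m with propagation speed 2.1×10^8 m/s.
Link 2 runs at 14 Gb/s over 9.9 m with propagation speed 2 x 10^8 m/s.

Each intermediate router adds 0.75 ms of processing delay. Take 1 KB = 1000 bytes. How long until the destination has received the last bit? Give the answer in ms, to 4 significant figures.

0.7525 ms

L = 16800 bits.
Transmission delay per hop = L/R = 16800/14000000000 = 0.0012 ms; 2 hops → 0.0024 ms.
Propagation delays (d/s per hop): 2.92381e-05, 4.95e-05 ms; sum = 7.87381e-05 ms.
Processing at 1 router(s): 1 × 0.75 ms = 0.75 ms.
End-to-end = 0.7525 ms.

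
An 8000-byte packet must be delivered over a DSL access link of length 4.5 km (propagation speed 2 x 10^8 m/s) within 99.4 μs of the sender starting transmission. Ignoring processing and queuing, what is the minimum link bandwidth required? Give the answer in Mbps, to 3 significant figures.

L = 64000 bits.
Propagation delay = 4500 / 200000000 = 22.5 μs.
Transmission budget = 99.4 − 22.5 = 76.9 μs.
R ≥ L / t_tx = 64000 bits / 7.69e-05 s = 832 Mbps.

832 Mbps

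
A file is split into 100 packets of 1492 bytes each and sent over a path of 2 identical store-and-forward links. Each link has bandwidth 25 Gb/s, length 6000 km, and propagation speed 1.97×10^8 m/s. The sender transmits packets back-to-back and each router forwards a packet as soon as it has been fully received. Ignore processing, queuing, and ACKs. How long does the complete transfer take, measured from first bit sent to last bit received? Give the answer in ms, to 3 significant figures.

61.0 ms

Per-hop transmission t_tx = L/R = 11936/25000000000 = 0.00047744 ms.
Per-hop propagation t_prop = 6000000/197000000 = 30.4569 ms.
Pipeline fill: first packet needs 2·t_tx to clear all hops; remaining 99 packets each add one t_tx.
Total = (2+100-1)·t_tx + 2·t_prop = 101·0.00047744 + 2·30.4569 = 61.0 ms.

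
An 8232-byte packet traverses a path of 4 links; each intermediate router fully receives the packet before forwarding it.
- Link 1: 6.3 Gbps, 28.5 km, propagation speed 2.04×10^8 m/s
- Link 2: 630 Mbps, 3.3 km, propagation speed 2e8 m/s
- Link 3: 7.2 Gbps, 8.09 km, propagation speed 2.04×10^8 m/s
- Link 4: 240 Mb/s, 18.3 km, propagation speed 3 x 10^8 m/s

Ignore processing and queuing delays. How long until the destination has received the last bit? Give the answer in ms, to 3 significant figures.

0.655 ms

L = 8232 × 8 = 65856 bits.
Transmission delays (L/R per hop): 0.0104533, 0.104533, 0.00914667, 0.2744 ms; sum = 0.398533 ms.
Propagation delays (d/s per hop): 0.139706, 0.0165, 0.0396569, 0.061 ms; sum = 0.256863 ms.
End-to-end = 0.655 ms.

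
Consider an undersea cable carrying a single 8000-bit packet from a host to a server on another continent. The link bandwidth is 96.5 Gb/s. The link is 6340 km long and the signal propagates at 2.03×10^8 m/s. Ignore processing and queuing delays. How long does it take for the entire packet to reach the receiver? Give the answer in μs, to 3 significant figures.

Transmission delay = L/R = 8000 / 96500000000 = 0.0829016 μs.
Propagation delay = d/s = 6340000 m / 2.03e+08 m/s = 31231.5 μs.
Total = 31200 μs.

31200 μs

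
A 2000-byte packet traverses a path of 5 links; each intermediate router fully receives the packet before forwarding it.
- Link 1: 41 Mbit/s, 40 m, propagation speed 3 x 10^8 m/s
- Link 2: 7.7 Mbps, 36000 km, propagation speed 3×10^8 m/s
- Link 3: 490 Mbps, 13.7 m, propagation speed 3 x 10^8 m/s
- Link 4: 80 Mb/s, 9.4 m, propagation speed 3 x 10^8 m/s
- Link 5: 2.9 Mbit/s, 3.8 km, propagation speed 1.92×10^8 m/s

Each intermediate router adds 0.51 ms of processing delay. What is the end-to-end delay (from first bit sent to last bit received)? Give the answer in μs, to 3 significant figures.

130000 μs

L = 2000 × 8 = 16000 bits.
Transmission delays (L/R per hop): 390.244, 2077.92, 32.6531, 200, 5517.24 μs; sum = 8218.06 μs.
Propagation delays (d/s per hop): 0.133333, 120000, 0.0456667, 0.0313333, 19.7917 μs; sum = 120020 μs.
Processing at 4 router(s): 4 × 0.51 ms = 2040 μs.
End-to-end = 130000 μs.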